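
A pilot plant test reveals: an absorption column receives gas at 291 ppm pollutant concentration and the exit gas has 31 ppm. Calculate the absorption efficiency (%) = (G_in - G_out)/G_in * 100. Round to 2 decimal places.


Efficiency = (G_in - G_out) / G_in * 100%
Efficiency = (291 - 31) / 291 * 100
Efficiency = 260 / 291 * 100
Efficiency = 89.35%


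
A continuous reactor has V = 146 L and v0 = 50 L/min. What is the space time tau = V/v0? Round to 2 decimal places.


tau = V / v0
tau = 146 / 50
tau = 2.92 min


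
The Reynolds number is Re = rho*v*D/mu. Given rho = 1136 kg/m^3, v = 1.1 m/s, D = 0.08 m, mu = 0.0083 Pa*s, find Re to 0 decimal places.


Re = rho * v * D / mu
Re = 1136 * 1.1 * 0.08 / 0.0083
Re = 99.968 / 0.0083
Re = 12044


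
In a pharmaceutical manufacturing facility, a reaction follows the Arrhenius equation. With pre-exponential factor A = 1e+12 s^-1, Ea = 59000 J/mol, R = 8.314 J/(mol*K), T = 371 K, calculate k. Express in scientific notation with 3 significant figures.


k = A * exp(-Ea/(R*T))
k = 1e+12 * exp(-59000 / (8.314 * 371))
k = 1e+12 * exp(-19.127935)
k = 4.93e+03


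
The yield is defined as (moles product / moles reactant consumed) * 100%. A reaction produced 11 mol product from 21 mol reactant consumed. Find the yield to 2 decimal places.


Yield = (moles product / moles consumed) * 100%
Yield = (11 / 21) * 100
Yield = 0.5238 * 100
Yield = 52.38%


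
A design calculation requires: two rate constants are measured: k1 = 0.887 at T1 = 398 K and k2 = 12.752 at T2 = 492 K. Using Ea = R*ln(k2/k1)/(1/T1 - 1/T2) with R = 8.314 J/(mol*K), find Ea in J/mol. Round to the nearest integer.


Ea = R * ln(k2/k1) / (1/T1 - 1/T2)
ln(k2/k1) = ln(12.752/0.887) = 2.6655984
1/T1 - 1/T2 = 1/398 - 1/492 = 0.000480042489
Ea = 8.314 * 2.6655984 / 0.000480042489
Ea = 46166 J/mol


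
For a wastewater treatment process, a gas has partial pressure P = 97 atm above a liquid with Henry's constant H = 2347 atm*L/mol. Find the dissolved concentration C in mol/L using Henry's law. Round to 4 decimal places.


C = P / H
C = 97 / 2347
C = 0.0413 mol/L


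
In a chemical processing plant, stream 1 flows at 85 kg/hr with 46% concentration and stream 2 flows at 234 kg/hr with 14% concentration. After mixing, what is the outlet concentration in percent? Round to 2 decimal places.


Mass balance on solute: F1*x1 + F2*x2 = F3*x3
F3 = F1 + F2 = 85 + 234 = 319 kg/hr
x3 = (F1*x1 + F2*x2)/F3
x3 = (85*0.46 + 234*0.14) / 319
x3 = 22.53%


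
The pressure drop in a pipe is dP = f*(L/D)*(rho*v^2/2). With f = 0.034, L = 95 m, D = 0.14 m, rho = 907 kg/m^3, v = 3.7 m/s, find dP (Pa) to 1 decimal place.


dP = f * (L/D) * (rho*v^2/2)
dP = 0.034 * (95/0.14) * (907*3.7^2/2)
L/D = 678.57142857
rho*v^2/2 = 907*13.69/2 = 6208.415
dP = 0.034 * 678.57142857 * 6208.415
dP = 143237.0 Pa


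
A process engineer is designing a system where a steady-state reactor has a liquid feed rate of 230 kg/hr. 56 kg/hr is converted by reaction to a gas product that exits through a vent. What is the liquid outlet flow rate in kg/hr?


Steady-state mass balance on the main outlet: F_out = F_in - F_removed
F_out = 230 - 56
F_out = 174 kg/hr


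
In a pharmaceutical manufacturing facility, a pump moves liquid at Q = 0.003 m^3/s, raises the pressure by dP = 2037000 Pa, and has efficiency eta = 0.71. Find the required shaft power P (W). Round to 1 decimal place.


P = Q * dP / eta
P = 0.003 * 2037000 / 0.71
P = 6111.0 / 0.71
P = 8607.0 W


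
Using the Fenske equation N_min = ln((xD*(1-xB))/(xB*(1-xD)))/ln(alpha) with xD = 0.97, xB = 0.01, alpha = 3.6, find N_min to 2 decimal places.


N_min = ln((xD*(1-xB))/(xB*(1-xD))) / ln(alpha)
Numerator inside ln: 0.9603 / 0.0003 = 3201.0
ln(3201.0) = 8.071219
ln(alpha) = ln(3.6) = 1.280934
N_min = 8.071219 / 1.280934 = 6.30


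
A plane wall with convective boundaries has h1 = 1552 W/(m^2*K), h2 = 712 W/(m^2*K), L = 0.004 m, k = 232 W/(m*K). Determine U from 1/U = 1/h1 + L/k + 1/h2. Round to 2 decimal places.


1/U = 1/h1 + L/k + 1/h2
1/U = 1/1552 + 0.004/232 + 1/712
1/U = 0.0006443299 + 1.72414e-05 + 0.0014044944
1/U = 0.0020660657
U = 484.01 W/(m^2*K)


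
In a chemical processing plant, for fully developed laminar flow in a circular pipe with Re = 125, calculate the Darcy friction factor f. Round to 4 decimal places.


f = 64 / Re
f = 64 / 125
f = 0.5120


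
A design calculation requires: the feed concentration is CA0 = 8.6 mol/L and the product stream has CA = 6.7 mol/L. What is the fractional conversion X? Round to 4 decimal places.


X = (CA0 - CA) / CA0
X = (8.6 - 6.7) / 8.6
X = 1.9 / 8.6
X = 0.2209


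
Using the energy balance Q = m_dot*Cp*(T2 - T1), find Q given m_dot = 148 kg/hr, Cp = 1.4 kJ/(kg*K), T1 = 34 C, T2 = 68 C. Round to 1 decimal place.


Q = m_dot * Cp * (T2 - T1)
Q = 148 * 1.4 * (68 - 34)
Q = 148 * 1.4 * 34
Q = 7044.8 kJ/hr


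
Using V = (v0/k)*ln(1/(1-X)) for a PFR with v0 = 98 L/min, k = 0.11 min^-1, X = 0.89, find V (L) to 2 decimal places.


V = (v0/k) * ln(1/(1-X))
V = (98/0.11) * ln(1/(1-0.89))
V = 890.909091 * ln(9.090909)
V = 890.909091 * 2.207275
V = 1966.48 L


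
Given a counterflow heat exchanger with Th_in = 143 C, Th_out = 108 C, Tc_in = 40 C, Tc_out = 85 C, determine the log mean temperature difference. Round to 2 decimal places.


dT1 = Th_in - Tc_out = 143 - 85 = 58
dT2 = Th_out - Tc_in = 108 - 40 = 68
LMTD = (dT1 - dT2) / ln(dT1/dT2)
LMTD = (58 - 68) / ln(58/68)
LMTD = 62.87 K


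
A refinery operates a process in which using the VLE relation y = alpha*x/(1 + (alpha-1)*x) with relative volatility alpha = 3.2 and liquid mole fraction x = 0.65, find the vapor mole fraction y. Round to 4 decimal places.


y = alpha*x / (1 + (alpha-1)*x)
y = 3.2*0.65 / (1 + (3.2-1)*0.65)
y = 2.08 / (1 + 1.43)
y = 2.08 / 2.43
y = 0.8560


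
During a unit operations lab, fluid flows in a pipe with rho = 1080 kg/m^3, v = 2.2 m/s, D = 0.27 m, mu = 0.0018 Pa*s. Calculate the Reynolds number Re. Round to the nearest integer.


Re = rho * v * D / mu
Re = 1080 * 2.2 * 0.27 / 0.0018
Re = 641.52 / 0.0018
Re = 356400


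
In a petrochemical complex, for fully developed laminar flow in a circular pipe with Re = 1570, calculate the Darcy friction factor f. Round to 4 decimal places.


f = 64 / Re
f = 64 / 1570
f = 0.0408


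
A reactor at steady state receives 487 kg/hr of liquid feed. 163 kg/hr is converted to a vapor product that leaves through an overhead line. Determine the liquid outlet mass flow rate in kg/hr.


Steady-state mass balance on the main outlet: F_out = F_in - F_removed
F_out = 487 - 163
F_out = 324 kg/hr


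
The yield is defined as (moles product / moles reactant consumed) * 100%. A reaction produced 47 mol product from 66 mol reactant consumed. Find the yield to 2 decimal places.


Yield = (moles product / moles consumed) * 100%
Yield = (47 / 66) * 100
Yield = 0.7121 * 100
Yield = 71.21%


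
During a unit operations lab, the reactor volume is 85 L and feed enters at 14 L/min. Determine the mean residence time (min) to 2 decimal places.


tau = V / v0
tau = 85 / 14
tau = 6.07 min


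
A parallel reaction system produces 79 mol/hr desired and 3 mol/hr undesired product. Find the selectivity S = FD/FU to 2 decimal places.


S = desired product rate / undesired product rate
S = 79 / 3
S = 26.33


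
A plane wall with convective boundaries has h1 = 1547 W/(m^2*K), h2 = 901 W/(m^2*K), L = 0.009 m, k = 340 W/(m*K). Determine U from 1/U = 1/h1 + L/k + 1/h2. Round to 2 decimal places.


1/U = 1/h1 + L/k + 1/h2
1/U = 1/1547 + 0.009/340 + 1/901
1/U = 0.0006464124 + 2.64706e-05 + 0.0011098779
1/U = 0.0017827609
U = 560.93 W/(m^2*K)


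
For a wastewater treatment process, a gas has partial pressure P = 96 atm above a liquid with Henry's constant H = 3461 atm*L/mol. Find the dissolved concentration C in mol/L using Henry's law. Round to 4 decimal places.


C = P / H
C = 96 / 3461
C = 0.0277 mol/L


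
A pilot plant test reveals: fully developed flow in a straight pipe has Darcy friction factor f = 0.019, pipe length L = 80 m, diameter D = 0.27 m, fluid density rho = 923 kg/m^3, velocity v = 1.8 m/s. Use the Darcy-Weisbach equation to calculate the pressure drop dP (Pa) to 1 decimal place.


dP = f * (L/D) * (rho*v^2/2)
dP = 0.019 * (80/0.27) * (923*1.8^2/2)
L/D = 296.2962963
rho*v^2/2 = 923*3.24/2 = 1495.26
dP = 0.019 * 296.2962963 * 1495.26
dP = 8417.8 Pa


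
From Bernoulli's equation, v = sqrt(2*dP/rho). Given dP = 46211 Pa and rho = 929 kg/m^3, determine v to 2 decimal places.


v = sqrt(2*dP/rho)
v = sqrt(2*46211/929)
v = sqrt(99.485468)
v = 9.97 m/s


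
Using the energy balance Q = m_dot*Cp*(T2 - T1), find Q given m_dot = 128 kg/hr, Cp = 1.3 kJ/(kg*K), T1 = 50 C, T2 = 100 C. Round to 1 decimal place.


Q = m_dot * Cp * (T2 - T1)
Q = 128 * 1.3 * (100 - 50)
Q = 128 * 1.3 * 50
Q = 8320.0 kJ/hr


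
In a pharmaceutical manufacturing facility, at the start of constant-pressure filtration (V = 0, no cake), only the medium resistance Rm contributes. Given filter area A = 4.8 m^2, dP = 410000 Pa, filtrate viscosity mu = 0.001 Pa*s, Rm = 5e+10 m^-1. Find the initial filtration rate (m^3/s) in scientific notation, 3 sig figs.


rate = A * dP / (mu * Rm)
rate = 4.8 * 410000 / (0.001 * 5e+10)
rate = 1968000.0 / 5.000e+07
rate = 3.94e-02 m^3/s


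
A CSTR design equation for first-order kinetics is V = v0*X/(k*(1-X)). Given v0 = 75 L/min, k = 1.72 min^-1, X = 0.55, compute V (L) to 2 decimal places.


V = v0 * X / (k * (1 - X))
V = 75 * 0.55 / (1.72 * (1 - 0.55))
V = 41.25 / (1.72 * 0.45)
V = 41.25 / 0.774
V = 53.29 L


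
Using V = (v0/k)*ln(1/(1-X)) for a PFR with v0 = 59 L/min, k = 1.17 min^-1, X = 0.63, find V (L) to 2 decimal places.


V = (v0/k) * ln(1/(1-X))
V = (59/1.17) * ln(1/(1-0.63))
V = 50.42735 * ln(2.702703)
V = 50.42735 * 0.994252
V = 50.14 L


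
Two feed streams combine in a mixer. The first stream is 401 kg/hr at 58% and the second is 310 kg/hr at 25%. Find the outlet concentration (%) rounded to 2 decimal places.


Mass balance on solute: F1*x1 + F2*x2 = F3*x3
F3 = F1 + F2 = 401 + 310 = 711 kg/hr
x3 = (F1*x1 + F2*x2)/F3
x3 = (401*0.58 + 310*0.25) / 711
x3 = 43.61%


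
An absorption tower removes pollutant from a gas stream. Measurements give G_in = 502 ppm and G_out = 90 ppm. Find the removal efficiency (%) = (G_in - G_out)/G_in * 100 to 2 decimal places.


Efficiency = (G_in - G_out) / G_in * 100%
Efficiency = (502 - 90) / 502 * 100
Efficiency = 412 / 502 * 100
Efficiency = 82.07%


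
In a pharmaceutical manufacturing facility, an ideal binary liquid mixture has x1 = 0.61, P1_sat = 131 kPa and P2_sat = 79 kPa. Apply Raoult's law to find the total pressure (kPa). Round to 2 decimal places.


P = x1*P1_sat + x2*P2_sat
x2 = 1 - x1 = 1 - 0.61 = 0.39
P = 0.61*131 + 0.39*79
P = 79.91 + 30.81
P = 110.72 kPa


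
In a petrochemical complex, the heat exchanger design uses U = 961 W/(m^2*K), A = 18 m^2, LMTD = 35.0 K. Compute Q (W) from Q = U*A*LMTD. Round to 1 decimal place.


Q = U * A * LMTD
Q = 961 * 18 * 35.0
Q = 605430.0 W


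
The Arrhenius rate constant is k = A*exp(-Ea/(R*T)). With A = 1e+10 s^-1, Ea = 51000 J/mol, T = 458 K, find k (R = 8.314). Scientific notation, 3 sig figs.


k = A * exp(-Ea/(R*T))
k = 1e+10 * exp(-51000 / (8.314 * 458))
k = 1e+10 * exp(-13.393518)
k = 1.52e+04


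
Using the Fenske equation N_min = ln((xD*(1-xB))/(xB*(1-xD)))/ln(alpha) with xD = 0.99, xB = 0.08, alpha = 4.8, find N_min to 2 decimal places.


N_min = ln((xD*(1-xB))/(xB*(1-xD))) / ln(alpha)
Numerator inside ln: 0.9108 / 0.0008 = 1138.5
ln(1138.5) = 7.037467
ln(alpha) = ln(4.8) = 1.568616
N_min = 7.037467 / 1.568616 = 4.49


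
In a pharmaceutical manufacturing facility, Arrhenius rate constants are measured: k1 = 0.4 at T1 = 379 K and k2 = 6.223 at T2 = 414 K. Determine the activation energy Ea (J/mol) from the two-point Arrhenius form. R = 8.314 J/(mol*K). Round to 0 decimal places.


Ea = R * ln(k2/k1) / (1/T1 - 1/T2)
ln(k2/k1) = ln(6.223/0.4) = 2.7445428
1/T1 - 1/T2 = 1/379 - 1/414 = 0.00022306349
Ea = 8.314 * 2.7445428 / 0.00022306349
Ea = 102294 J/mol


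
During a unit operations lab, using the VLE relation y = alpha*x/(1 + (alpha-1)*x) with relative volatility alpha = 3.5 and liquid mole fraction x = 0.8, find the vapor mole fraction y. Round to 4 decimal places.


y = alpha*x / (1 + (alpha-1)*x)
y = 3.5*0.8 / (1 + (3.5-1)*0.8)
y = 2.8 / (1 + 2.0)
y = 2.8 / 3.0
y = 0.9333


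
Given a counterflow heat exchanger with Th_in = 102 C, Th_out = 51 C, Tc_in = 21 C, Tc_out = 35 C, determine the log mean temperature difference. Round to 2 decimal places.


dT1 = Th_in - Tc_out = 102 - 35 = 67
dT2 = Th_out - Tc_in = 51 - 21 = 30
LMTD = (dT1 - dT2) / ln(dT1/dT2)
LMTD = (67 - 30) / ln(67/30)
LMTD = 46.05 K


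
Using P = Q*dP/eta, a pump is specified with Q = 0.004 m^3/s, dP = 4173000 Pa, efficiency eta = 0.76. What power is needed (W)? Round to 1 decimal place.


P = Q * dP / eta
P = 0.004 * 4173000 / 0.76
P = 16692.0 / 0.76
P = 21963.2 W


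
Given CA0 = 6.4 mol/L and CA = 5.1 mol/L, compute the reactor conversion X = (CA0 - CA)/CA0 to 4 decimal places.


X = (CA0 - CA) / CA0
X = (6.4 - 5.1) / 6.4
X = 1.3 / 6.4
X = 0.2031


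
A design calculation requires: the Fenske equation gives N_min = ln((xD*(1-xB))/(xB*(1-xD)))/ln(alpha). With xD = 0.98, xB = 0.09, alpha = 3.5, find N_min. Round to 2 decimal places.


N_min = ln((xD*(1-xB))/(xB*(1-xD))) / ln(alpha)
Numerator inside ln: 0.8918 / 0.0018 = 495.444444
ln(495.444444) = 6.205455
ln(alpha) = ln(3.5) = 1.252763
N_min = 6.205455 / 1.252763 = 4.95


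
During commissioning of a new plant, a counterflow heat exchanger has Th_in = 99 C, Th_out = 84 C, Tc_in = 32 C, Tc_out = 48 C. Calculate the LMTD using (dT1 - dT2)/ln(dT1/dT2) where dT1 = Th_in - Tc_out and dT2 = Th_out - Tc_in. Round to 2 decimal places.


dT1 = Th_in - Tc_out = 99 - 48 = 51
dT2 = Th_out - Tc_in = 84 - 32 = 52
LMTD = (dT1 - dT2) / ln(dT1/dT2)
LMTD = (51 - 52) / ln(51/52)
LMTD = 51.50 K


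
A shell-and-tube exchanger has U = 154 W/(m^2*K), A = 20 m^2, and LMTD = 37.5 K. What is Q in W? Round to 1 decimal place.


Q = U * A * LMTD
Q = 154 * 20 * 37.5
Q = 115500.0 W


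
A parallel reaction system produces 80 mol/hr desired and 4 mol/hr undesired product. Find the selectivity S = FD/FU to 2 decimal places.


S = desired product rate / undesired product rate
S = 80 / 4
S = 20.00


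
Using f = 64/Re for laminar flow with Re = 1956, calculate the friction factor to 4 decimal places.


f = 64 / Re
f = 64 / 1956
f = 0.0327


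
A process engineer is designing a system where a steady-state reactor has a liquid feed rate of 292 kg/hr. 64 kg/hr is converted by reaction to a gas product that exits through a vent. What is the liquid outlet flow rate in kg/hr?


Steady-state mass balance on the main outlet: F_out = F_in - F_removed
F_out = 292 - 64
F_out = 228 kg/hr


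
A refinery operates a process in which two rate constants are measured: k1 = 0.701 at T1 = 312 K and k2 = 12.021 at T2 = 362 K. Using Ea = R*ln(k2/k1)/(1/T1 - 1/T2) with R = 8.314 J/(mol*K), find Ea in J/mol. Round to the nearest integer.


Ea = R * ln(k2/k1) / (1/T1 - 1/T2)
ln(k2/k1) = ln(12.021/0.701) = 2.8419025
1/T1 - 1/T2 = 1/312 - 1/362 = 0.000442697266
Ea = 8.314 * 2.8419025 / 0.000442697266
Ea = 53372 J/mol


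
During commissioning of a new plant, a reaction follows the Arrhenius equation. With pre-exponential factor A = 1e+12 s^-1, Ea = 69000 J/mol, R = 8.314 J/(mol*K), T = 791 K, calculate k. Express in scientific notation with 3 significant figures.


k = A * exp(-Ea/(R*T))
k = 1e+12 * exp(-69000 / (8.314 * 791))
k = 1e+12 * exp(-10.492104)
k = 2.78e+07


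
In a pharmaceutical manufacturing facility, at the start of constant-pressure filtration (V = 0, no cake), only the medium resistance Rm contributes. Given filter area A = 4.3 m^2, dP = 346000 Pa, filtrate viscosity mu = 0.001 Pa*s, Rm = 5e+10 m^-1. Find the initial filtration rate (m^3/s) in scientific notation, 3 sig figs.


rate = A * dP / (mu * Rm)
rate = 4.3 * 346000 / (0.001 * 5e+10)
rate = 1487800.0 / 5.000e+07
rate = 2.98e-02 m^3/s


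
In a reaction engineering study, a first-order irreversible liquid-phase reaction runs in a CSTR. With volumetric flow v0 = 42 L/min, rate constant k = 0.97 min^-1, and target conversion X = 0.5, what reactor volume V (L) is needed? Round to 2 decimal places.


V = v0 * X / (k * (1 - X))
V = 42 * 0.5 / (0.97 * (1 - 0.5))
V = 21.0 / (0.97 * 0.5)
V = 21.0 / 0.485
V = 43.30 L


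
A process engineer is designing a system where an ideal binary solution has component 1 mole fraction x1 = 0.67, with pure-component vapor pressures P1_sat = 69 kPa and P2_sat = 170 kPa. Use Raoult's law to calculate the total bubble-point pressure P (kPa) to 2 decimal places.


P = x1*P1_sat + x2*P2_sat
x2 = 1 - x1 = 1 - 0.67 = 0.33
P = 0.67*69 + 0.33*170
P = 46.23 + 56.1
P = 102.33 kPa


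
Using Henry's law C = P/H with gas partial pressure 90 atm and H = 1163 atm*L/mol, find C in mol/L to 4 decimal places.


C = P / H
C = 90 / 1163
C = 0.0774 mol/L


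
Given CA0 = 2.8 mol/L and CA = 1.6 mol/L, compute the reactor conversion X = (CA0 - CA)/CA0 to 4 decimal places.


X = (CA0 - CA) / CA0
X = (2.8 - 1.6) / 2.8
X = 1.2 / 2.8
X = 0.4286


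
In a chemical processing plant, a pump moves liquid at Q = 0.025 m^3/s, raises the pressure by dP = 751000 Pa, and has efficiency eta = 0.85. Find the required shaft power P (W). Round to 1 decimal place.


P = Q * dP / eta
P = 0.025 * 751000 / 0.85
P = 18775.0 / 0.85
P = 22088.2 W


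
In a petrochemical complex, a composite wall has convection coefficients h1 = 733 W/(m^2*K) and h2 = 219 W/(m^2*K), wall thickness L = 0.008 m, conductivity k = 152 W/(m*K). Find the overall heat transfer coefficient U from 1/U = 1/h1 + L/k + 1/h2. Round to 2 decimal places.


1/U = 1/h1 + L/k + 1/h2
1/U = 1/733 + 0.008/152 + 1/219
1/U = 0.0013642565 + 5.26316e-05 + 0.00456621
1/U = 0.0059830981
U = 167.14 W/(m^2*K)


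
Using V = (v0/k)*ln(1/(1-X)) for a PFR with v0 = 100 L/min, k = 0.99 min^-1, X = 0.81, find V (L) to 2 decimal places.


V = (v0/k) * ln(1/(1-X))
V = (100/0.99) * ln(1/(1-0.81))
V = 101.010101 * ln(5.263158)
V = 101.010101 * 1.660731
V = 167.75 L


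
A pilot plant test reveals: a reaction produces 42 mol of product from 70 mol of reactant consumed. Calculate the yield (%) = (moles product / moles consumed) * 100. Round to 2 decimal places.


Yield = (moles product / moles consumed) * 100%
Yield = (42 / 70) * 100
Yield = 0.6 * 100
Yield = 60.00%


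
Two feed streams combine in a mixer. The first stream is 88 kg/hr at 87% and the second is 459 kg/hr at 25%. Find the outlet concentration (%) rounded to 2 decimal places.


Mass balance on solute: F1*x1 + F2*x2 = F3*x3
F3 = F1 + F2 = 88 + 459 = 547 kg/hr
x3 = (F1*x1 + F2*x2)/F3
x3 = (88*0.87 + 459*0.25) / 547
x3 = 34.97%


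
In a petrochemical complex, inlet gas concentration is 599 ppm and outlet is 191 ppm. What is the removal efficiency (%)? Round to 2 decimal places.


Efficiency = (G_in - G_out) / G_in * 100%
Efficiency = (599 - 191) / 599 * 100
Efficiency = 408 / 599 * 100
Efficiency = 68.11%


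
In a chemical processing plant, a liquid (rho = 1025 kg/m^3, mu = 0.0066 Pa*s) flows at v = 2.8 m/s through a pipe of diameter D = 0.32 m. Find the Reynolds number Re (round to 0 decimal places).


Re = rho * v * D / mu
Re = 1025 * 2.8 * 0.32 / 0.0066
Re = 918.4 / 0.0066
Re = 139152


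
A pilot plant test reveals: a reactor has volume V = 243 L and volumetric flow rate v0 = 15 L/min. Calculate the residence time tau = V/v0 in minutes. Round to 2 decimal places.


tau = V / v0
tau = 243 / 15
tau = 16.20 min


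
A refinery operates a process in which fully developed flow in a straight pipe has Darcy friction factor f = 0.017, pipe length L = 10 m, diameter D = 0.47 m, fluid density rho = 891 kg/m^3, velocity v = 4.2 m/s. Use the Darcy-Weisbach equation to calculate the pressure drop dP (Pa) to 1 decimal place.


dP = f * (L/D) * (rho*v^2/2)
dP = 0.017 * (10/0.47) * (891*4.2^2/2)
L/D = 21.27659574
rho*v^2/2 = 891*17.64/2 = 7858.62
dP = 0.017 * 21.27659574 * 7858.62
dP = 2842.5 Pa


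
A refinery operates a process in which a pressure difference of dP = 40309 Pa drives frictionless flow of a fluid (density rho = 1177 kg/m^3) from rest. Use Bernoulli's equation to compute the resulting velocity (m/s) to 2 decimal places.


v = sqrt(2*dP/rho)
v = sqrt(2*40309/1177)
v = sqrt(68.494477)
v = 8.28 m/s


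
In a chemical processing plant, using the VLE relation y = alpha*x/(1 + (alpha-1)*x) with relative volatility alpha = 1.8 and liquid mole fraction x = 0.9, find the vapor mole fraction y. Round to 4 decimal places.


y = alpha*x / (1 + (alpha-1)*x)
y = 1.8*0.9 / (1 + (1.8-1)*0.9)
y = 1.62 / (1 + 0.72)
y = 1.62 / 1.72
y = 0.9419


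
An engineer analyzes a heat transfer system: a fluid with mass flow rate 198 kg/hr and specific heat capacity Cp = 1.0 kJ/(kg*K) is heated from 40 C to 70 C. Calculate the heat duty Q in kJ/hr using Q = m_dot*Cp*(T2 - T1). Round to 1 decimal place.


Q = m_dot * Cp * (T2 - T1)
Q = 198 * 1.0 * (70 - 40)
Q = 198 * 1.0 * 30
Q = 5940.0 kJ/hr


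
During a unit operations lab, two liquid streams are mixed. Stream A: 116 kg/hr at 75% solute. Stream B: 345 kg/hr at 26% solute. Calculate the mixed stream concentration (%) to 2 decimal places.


Mass balance on solute: F1*x1 + F2*x2 = F3*x3
F3 = F1 + F2 = 116 + 345 = 461 kg/hr
x3 = (F1*x1 + F2*x2)/F3
x3 = (116*0.75 + 345*0.26) / 461
x3 = 38.33%


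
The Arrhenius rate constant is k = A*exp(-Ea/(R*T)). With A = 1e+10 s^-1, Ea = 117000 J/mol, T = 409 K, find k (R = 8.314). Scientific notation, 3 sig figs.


k = A * exp(-Ea/(R*T))
k = 1e+10 * exp(-117000 / (8.314 * 409))
k = 1e+10 * exp(-34.407454)
k = 1.14e-05


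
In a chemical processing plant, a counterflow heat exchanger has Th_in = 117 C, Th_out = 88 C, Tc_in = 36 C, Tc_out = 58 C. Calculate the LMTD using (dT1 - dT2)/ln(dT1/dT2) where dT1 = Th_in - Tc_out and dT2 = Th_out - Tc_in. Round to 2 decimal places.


dT1 = Th_in - Tc_out = 117 - 58 = 59
dT2 = Th_out - Tc_in = 88 - 36 = 52
LMTD = (dT1 - dT2) / ln(dT1/dT2)
LMTD = (59 - 52) / ln(59/52)
LMTD = 55.43 K


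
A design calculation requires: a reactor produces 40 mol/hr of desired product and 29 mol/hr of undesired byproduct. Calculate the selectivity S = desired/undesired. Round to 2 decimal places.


S = desired product rate / undesired product rate
S = 40 / 29
S = 1.38


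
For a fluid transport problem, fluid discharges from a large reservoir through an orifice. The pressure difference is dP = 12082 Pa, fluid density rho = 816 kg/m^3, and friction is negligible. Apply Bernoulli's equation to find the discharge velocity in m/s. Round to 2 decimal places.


v = sqrt(2*dP/rho)
v = sqrt(2*12082/816)
v = sqrt(29.612745)
v = 5.44 m/s


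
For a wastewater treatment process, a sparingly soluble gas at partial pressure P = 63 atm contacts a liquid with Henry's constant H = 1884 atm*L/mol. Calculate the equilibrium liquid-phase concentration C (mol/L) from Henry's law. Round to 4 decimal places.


C = P / H
C = 63 / 1884
C = 0.0334 mol/L


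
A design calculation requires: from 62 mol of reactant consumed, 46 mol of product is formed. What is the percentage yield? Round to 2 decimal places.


Yield = (moles product / moles consumed) * 100%
Yield = (46 / 62) * 100
Yield = 0.7419 * 100
Yield = 74.19%


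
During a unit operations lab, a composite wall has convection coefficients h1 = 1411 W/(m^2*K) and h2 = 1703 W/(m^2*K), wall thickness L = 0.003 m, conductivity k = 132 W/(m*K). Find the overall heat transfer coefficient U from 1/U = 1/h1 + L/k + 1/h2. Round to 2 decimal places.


1/U = 1/h1 + L/k + 1/h2
1/U = 1/1411 + 0.003/132 + 1/1703
1/U = 0.0007087172 + 2.27273e-05 + 0.0005871991
1/U = 0.0013186436
U = 758.36 W/(m^2*K)


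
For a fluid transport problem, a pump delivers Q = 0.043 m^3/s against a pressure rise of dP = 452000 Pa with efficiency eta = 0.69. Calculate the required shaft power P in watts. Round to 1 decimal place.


P = Q * dP / eta
P = 0.043 * 452000 / 0.69
P = 19436.0 / 0.69
P = 28168.1 W


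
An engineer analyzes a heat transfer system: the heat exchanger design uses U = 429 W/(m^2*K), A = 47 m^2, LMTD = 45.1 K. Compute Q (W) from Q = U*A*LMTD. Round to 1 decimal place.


Q = U * A * LMTD
Q = 429 * 47 * 45.1
Q = 909351.3 W


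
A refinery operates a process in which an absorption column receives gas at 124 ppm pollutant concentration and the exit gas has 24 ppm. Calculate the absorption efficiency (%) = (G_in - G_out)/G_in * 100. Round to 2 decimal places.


Efficiency = (G_in - G_out) / G_in * 100%
Efficiency = (124 - 24) / 124 * 100
Efficiency = 100 / 124 * 100
Efficiency = 80.65%


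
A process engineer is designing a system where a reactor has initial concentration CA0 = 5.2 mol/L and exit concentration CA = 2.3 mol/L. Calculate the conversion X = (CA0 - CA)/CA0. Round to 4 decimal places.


X = (CA0 - CA) / CA0
X = (5.2 - 2.3) / 5.2
X = 2.9 / 5.2
X = 0.5577


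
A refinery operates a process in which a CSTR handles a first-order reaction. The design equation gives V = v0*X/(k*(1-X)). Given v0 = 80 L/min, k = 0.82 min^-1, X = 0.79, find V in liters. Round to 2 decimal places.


V = v0 * X / (k * (1 - X))
V = 80 * 0.79 / (0.82 * (1 - 0.79))
V = 63.2 / (0.82 * 0.21)
V = 63.2 / 0.1722
V = 367.02 L


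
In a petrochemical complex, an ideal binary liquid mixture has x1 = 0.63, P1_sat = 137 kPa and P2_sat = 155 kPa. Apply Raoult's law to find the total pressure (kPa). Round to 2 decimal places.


P = x1*P1_sat + x2*P2_sat
x2 = 1 - x1 = 1 - 0.63 = 0.37
P = 0.63*137 + 0.37*155
P = 86.31 + 57.35
P = 143.66 kPa


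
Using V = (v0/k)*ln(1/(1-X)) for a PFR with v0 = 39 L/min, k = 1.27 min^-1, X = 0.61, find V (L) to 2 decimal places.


V = (v0/k) * ln(1/(1-X))
V = (39/1.27) * ln(1/(1-0.61))
V = 30.708661 * ln(2.564103)
V = 30.708661 * 0.941609
V = 28.92 L


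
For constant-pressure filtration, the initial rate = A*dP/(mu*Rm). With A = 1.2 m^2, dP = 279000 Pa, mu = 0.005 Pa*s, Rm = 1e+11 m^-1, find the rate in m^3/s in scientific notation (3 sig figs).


rate = A * dP / (mu * Rm)
rate = 1.2 * 279000 / (0.005 * 1e+11)
rate = 334800.0 / 5.000e+08
rate = 6.70e-04 m^3/s


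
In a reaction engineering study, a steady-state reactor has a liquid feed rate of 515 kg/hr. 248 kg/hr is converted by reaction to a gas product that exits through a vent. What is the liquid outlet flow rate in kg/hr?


Steady-state mass balance on the main outlet: F_out = F_in - F_removed
F_out = 515 - 248
F_out = 267 kg/hr


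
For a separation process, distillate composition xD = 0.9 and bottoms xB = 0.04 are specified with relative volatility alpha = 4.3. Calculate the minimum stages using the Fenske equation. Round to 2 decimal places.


N_min = ln((xD*(1-xB))/(xB*(1-xD))) / ln(alpha)
Numerator inside ln: 0.864 / 0.004 = 216.0
ln(216.0) = 5.375278
ln(alpha) = ln(4.3) = 1.458615
N_min = 5.375278 / 1.458615 = 3.69


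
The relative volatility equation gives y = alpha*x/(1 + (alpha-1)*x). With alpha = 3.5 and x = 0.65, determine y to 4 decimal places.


y = alpha*x / (1 + (alpha-1)*x)
y = 3.5*0.65 / (1 + (3.5-1)*0.65)
y = 2.275 / (1 + 1.625)
y = 2.275 / 2.625
y = 0.8667


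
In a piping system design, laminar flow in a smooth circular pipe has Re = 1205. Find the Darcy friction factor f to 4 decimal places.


f = 64 / Re
f = 64 / 1205
f = 0.0531


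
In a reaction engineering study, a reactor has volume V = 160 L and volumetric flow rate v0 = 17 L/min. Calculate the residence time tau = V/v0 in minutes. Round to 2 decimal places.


tau = V / v0
tau = 160 / 17
tau = 9.41 min


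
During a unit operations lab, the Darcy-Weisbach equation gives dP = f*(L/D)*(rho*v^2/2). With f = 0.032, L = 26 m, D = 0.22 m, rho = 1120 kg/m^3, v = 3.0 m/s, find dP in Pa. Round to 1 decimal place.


dP = f * (L/D) * (rho*v^2/2)
dP = 0.032 * (26/0.22) * (1120*3.0^2/2)
L/D = 118.18181818
rho*v^2/2 = 1120*9.0/2 = 5040.0
dP = 0.032 * 118.18181818 * 5040.0
dP = 19060.4 Pa


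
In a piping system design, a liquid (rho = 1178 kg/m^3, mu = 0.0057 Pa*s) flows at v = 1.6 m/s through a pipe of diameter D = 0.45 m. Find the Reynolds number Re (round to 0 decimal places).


Re = rho * v * D / mu
Re = 1178 * 1.6 * 0.45 / 0.0057
Re = 848.16 / 0.0057
Re = 148800


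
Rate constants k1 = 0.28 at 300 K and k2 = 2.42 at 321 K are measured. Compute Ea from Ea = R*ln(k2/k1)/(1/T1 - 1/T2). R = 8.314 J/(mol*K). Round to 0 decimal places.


Ea = R * ln(k2/k1) / (1/T1 - 1/T2)
ln(k2/k1) = ln(2.42/0.28) = 2.1567332
1/T1 - 1/T2 = 1/300 - 1/321 = 0.000218068536
Ea = 8.314 * 2.1567332 / 0.000218068536
Ea = 82227 J/mol


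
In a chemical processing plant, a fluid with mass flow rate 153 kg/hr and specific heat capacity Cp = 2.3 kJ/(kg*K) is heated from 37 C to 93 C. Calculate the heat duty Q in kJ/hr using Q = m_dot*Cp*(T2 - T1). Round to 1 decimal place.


Q = m_dot * Cp * (T2 - T1)
Q = 153 * 2.3 * (93 - 37)
Q = 153 * 2.3 * 56
Q = 19706.4 kJ/hr


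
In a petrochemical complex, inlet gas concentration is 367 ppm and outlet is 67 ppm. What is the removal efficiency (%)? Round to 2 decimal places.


Efficiency = (G_in - G_out) / G_in * 100%
Efficiency = (367 - 67) / 367 * 100
Efficiency = 300 / 367 * 100
Efficiency = 81.74%


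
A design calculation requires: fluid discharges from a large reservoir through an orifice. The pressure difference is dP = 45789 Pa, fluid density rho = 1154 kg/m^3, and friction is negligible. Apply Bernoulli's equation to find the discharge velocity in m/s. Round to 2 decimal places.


v = sqrt(2*dP/rho)
v = sqrt(2*45789/1154)
v = sqrt(79.357019)
v = 8.91 m/s


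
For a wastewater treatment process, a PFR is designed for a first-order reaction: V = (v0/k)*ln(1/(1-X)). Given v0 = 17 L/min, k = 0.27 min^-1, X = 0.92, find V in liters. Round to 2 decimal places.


V = (v0/k) * ln(1/(1-X))
V = (17/0.27) * ln(1/(1-0.92))
V = 62.962963 * ln(12.5)
V = 62.962963 * 2.525729
V = 159.03 L


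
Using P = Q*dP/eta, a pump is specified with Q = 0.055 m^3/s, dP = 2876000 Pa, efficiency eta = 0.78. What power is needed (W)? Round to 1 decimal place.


P = Q * dP / eta
P = 0.055 * 2876000 / 0.78
P = 158180.0 / 0.78
P = 202794.9 W


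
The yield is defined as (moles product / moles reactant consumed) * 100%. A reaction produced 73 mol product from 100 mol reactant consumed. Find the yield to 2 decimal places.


Yield = (moles product / moles consumed) * 100%
Yield = (73 / 100) * 100
Yield = 0.73 * 100
Yield = 73.00%


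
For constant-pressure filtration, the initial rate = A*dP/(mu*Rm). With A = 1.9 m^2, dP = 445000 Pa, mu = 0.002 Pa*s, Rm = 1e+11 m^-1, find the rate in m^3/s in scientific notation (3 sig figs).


rate = A * dP / (mu * Rm)
rate = 1.9 * 445000 / (0.002 * 1e+11)
rate = 845500.0 / 2.000e+08
rate = 4.23e-03 m^3/s


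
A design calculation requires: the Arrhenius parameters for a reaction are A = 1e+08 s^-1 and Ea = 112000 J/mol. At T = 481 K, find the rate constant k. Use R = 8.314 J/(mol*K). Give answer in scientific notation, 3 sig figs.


k = A * exp(-Ea/(R*T))
k = 1e+08 * exp(-112000 / (8.314 * 481))
k = 1e+08 * exp(-28.006764)
k = 6.87e-05


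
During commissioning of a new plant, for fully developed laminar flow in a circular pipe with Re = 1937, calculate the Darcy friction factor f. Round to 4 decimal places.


f = 64 / Re
f = 64 / 1937
f = 0.0330


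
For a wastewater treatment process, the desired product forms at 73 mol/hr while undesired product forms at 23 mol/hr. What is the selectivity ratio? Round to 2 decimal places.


S = desired product rate / undesired product rate
S = 73 / 23
S = 3.17


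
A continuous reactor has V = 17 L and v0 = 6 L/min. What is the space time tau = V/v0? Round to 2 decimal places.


tau = V / v0
tau = 17 / 6
tau = 2.83 min


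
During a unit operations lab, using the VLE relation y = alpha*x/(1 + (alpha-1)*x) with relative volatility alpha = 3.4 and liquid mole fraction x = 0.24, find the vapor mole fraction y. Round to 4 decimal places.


y = alpha*x / (1 + (alpha-1)*x)
y = 3.4*0.24 / (1 + (3.4-1)*0.24)
y = 0.816 / (1 + 0.576)
y = 0.816 / 1.576
y = 0.5178


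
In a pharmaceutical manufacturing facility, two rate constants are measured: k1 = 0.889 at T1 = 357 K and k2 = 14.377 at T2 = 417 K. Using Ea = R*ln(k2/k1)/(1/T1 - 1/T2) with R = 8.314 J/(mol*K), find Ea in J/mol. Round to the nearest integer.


Ea = R * ln(k2/k1) / (1/T1 - 1/T2)
ln(k2/k1) = ln(14.377/0.889) = 2.7832878
1/T1 - 1/T2 = 1/357 - 1/417 = 0.000403038913
Ea = 8.314 * 2.7832878 / 0.000403038913
Ea = 57414 J/mol


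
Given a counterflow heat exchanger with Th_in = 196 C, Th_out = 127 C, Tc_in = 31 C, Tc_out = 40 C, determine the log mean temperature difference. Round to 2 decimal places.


dT1 = Th_in - Tc_out = 196 - 40 = 156
dT2 = Th_out - Tc_in = 127 - 31 = 96
LMTD = (dT1 - dT2) / ln(dT1/dT2)
LMTD = (156 - 96) / ln(156/96)
LMTD = 123.58 K


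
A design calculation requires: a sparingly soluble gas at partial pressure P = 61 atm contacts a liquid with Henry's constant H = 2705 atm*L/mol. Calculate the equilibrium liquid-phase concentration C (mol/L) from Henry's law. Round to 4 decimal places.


C = P / H
C = 61 / 2705
C = 0.0226 mol/L


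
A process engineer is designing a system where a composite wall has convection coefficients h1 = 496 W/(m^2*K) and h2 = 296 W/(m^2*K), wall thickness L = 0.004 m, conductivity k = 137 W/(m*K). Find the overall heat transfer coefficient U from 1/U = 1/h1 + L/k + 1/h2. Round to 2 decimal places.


1/U = 1/h1 + L/k + 1/h2
1/U = 1/496 + 0.004/137 + 1/296
1/U = 0.002016129 + 2.91971e-05 + 0.0033783784
1/U = 0.0054237045
U = 184.38 W/(m^2*K)


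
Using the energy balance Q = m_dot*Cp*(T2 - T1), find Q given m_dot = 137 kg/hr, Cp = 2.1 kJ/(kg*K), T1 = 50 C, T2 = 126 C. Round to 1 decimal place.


Q = m_dot * Cp * (T2 - T1)
Q = 137 * 2.1 * (126 - 50)
Q = 137 * 2.1 * 76
Q = 21865.2 kJ/hr


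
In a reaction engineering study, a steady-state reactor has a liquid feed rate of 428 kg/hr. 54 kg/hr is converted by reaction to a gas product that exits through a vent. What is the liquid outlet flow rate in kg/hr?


Steady-state mass balance on the main outlet: F_out = F_in - F_removed
F_out = 428 - 54
F_out = 374 kg/hr


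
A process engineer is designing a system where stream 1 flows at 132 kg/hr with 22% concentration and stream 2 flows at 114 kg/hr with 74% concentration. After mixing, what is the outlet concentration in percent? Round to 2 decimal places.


Mass balance on solute: F1*x1 + F2*x2 = F3*x3
F3 = F1 + F2 = 132 + 114 = 246 kg/hr
x3 = (F1*x1 + F2*x2)/F3
x3 = (132*0.22 + 114*0.74) / 246
x3 = 46.10%


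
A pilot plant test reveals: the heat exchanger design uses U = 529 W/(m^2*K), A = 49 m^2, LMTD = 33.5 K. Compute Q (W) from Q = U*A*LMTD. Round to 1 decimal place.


Q = U * A * LMTD
Q = 529 * 49 * 33.5
Q = 868353.5 W


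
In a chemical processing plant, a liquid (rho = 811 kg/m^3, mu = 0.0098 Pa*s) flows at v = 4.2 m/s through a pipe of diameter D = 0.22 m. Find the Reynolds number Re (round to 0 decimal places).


Re = rho * v * D / mu
Re = 811 * 4.2 * 0.22 / 0.0098
Re = 749.364 / 0.0098
Re = 76466


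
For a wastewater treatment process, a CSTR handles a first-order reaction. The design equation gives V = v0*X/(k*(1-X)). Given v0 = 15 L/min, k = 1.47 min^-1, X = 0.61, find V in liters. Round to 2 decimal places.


V = v0 * X / (k * (1 - X))
V = 15 * 0.61 / (1.47 * (1 - 0.61))
V = 9.15 / (1.47 * 0.39)
V = 9.15 / 0.5733
V = 15.96 L


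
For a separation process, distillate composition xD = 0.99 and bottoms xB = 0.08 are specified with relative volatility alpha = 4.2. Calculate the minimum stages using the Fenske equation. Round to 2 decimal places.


N_min = ln((xD*(1-xB))/(xB*(1-xD))) / ln(alpha)
Numerator inside ln: 0.9108 / 0.0008 = 1138.5
ln(1138.5) = 7.037467
ln(alpha) = ln(4.2) = 1.435085
N_min = 7.037467 / 1.435085 = 4.90


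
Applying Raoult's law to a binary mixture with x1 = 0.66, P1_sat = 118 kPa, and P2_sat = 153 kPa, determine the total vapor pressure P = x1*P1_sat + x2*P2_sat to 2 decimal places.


P = x1*P1_sat + x2*P2_sat
x2 = 1 - x1 = 1 - 0.66 = 0.34
P = 0.66*118 + 0.34*153
P = 77.88 + 52.02
P = 129.90 kPa


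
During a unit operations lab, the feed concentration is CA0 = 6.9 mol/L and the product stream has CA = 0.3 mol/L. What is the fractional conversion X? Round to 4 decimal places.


X = (CA0 - CA) / CA0
X = (6.9 - 0.3) / 6.9
X = 6.6 / 6.9
X = 0.9565


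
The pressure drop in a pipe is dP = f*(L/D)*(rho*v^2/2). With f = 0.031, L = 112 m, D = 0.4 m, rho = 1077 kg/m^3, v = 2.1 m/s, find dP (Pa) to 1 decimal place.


dP = f * (L/D) * (rho*v^2/2)
dP = 0.031 * (112/0.4) * (1077*2.1^2/2)
L/D = 280.0
rho*v^2/2 = 1077*4.41/2 = 2374.785
dP = 0.031 * 280.0 * 2374.785
dP = 20613.1 Pa


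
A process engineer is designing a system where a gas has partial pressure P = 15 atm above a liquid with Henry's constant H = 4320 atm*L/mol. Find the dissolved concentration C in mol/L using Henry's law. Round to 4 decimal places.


C = P / H
C = 15 / 4320
C = 0.0035 mol/L


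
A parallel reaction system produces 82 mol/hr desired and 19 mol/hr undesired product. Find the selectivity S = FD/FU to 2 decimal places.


S = desired product rate / undesired product rate
S = 82 / 19
S = 4.32


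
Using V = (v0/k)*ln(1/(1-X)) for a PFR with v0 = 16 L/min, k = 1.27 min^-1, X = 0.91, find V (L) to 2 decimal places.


V = (v0/k) * ln(1/(1-X))
V = (16/1.27) * ln(1/(1-0.91))
V = 12.598425 * ln(11.111111)
V = 12.598425 * 2.407946
V = 30.34 L


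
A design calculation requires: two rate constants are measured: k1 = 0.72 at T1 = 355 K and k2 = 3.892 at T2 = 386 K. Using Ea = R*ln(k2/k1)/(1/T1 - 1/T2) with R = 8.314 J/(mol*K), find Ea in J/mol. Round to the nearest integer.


Ea = R * ln(k2/k1) / (1/T1 - 1/T2)
ln(k2/k1) = ln(3.892/0.72) = 1.6874272
1/T1 - 1/T2 = 1/355 - 1/386 = 0.000226227833
Ea = 8.314 * 1.6874272 / 0.000226227833
Ea = 62014 J/mol


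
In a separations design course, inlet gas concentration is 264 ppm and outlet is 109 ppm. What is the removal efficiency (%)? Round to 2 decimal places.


Efficiency = (G_in - G_out) / G_in * 100%
Efficiency = (264 - 109) / 264 * 100
Efficiency = 155 / 264 * 100
Efficiency = 58.71%


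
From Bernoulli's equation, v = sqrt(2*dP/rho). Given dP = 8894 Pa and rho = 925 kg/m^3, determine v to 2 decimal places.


v = sqrt(2*dP/rho)
v = sqrt(2*8894/925)
v = sqrt(19.23027)
v = 4.39 m/s


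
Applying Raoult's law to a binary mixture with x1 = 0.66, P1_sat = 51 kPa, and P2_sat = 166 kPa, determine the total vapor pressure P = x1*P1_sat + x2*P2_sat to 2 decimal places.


P = x1*P1_sat + x2*P2_sat
x2 = 1 - x1 = 1 - 0.66 = 0.34
P = 0.66*51 + 0.34*166
P = 33.66 + 56.44
P = 90.10 kPa


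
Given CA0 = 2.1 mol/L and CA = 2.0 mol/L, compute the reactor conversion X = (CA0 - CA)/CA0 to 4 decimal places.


X = (CA0 - CA) / CA0
X = (2.1 - 2.0) / 2.1
X = 0.1 / 2.1
X = 0.0476


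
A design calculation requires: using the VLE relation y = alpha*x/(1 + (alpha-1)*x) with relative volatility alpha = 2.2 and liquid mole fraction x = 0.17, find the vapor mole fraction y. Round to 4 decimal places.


y = alpha*x / (1 + (alpha-1)*x)
y = 2.2*0.17 / (1 + (2.2-1)*0.17)
y = 0.374 / (1 + 0.204)
y = 0.374 / 1.204
y = 0.3106


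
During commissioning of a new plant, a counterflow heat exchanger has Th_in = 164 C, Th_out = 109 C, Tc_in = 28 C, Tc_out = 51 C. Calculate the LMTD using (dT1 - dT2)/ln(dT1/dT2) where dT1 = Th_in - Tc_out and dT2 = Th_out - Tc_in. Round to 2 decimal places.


dT1 = Th_in - Tc_out = 164 - 51 = 113
dT2 = Th_out - Tc_in = 109 - 28 = 81
LMTD = (dT1 - dT2) / ln(dT1/dT2)
LMTD = (113 - 81) / ln(113/81)
LMTD = 96.11 K
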